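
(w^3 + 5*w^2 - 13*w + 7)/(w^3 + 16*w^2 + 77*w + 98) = (w^2 - 2*w + 1)/(w^2 + 9*w + 14)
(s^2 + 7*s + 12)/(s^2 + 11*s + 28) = (s + 3)/(s + 7)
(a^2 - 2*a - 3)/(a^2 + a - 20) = (a^2 - 2*a - 3)/(a^2 + a - 20)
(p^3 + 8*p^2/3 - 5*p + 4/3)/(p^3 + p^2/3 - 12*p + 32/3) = (3*p - 1)/(3*p - 8)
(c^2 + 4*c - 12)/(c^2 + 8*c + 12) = (c - 2)/(c + 2)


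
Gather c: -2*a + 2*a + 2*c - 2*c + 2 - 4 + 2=0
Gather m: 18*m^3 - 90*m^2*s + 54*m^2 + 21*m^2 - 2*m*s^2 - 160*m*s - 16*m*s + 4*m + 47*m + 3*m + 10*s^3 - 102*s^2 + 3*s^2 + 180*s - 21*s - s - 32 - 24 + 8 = 18*m^3 + m^2*(75 - 90*s) + m*(-2*s^2 - 176*s + 54) + 10*s^3 - 99*s^2 + 158*s - 48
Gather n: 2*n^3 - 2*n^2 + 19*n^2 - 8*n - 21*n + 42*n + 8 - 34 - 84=2*n^3 + 17*n^2 + 13*n - 110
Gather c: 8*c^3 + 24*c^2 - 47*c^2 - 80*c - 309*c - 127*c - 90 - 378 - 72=8*c^3 - 23*c^2 - 516*c - 540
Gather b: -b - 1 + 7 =6 - b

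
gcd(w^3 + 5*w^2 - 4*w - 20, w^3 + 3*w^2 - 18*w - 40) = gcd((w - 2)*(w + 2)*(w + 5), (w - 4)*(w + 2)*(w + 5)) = w^2 + 7*w + 10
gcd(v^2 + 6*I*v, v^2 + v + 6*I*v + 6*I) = v + 6*I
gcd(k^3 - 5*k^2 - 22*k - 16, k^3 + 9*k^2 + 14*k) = k + 2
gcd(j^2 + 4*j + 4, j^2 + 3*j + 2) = j + 2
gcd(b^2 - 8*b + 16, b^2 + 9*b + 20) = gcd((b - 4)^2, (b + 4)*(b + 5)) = 1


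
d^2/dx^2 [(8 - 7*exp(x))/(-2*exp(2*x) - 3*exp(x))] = 2*(14*exp(3*x) - 85*exp(2*x) - 72*exp(x) - 36)*exp(-x)/(8*exp(3*x) + 36*exp(2*x) + 54*exp(x) + 27)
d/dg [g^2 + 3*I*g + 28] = 2*g + 3*I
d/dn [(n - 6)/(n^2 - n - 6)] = (n^2 - n - (n - 6)*(2*n - 1) - 6)/(-n^2 + n + 6)^2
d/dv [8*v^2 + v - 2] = 16*v + 1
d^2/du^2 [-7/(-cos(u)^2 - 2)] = 14*(-2*sin(u)^4 - 3*sin(u)^2 + 3)/(cos(u)^2 + 2)^3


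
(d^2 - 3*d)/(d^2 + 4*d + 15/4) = 4*d*(d - 3)/(4*d^2 + 16*d + 15)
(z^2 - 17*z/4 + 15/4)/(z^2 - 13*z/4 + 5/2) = (z - 3)/(z - 2)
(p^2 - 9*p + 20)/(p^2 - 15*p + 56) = (p^2 - 9*p + 20)/(p^2 - 15*p + 56)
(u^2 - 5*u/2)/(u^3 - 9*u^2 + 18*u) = (u - 5/2)/(u^2 - 9*u + 18)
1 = 1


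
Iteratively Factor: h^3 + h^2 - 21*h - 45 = (h - 5)*(h^2 + 6*h + 9) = (h - 5)*(h + 3)*(h + 3)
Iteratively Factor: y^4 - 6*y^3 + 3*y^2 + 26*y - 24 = (y + 2)*(y^3 - 8*y^2 + 19*y - 12) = (y - 3)*(y + 2)*(y^2 - 5*y + 4) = (y - 4)*(y - 3)*(y + 2)*(y - 1)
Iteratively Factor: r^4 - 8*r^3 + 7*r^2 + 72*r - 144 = (r - 3)*(r^3 - 5*r^2 - 8*r + 48) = (r - 4)*(r - 3)*(r^2 - r - 12) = (r - 4)*(r - 3)*(r + 3)*(r - 4)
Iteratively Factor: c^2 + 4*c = (c)*(c + 4)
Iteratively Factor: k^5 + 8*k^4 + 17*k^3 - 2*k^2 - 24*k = (k + 3)*(k^4 + 5*k^3 + 2*k^2 - 8*k) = (k + 3)*(k + 4)*(k^3 + k^2 - 2*k) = k*(k + 3)*(k + 4)*(k^2 + k - 2) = k*(k + 2)*(k + 3)*(k + 4)*(k - 1)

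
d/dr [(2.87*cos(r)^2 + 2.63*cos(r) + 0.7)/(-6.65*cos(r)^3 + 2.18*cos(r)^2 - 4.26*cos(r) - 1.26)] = (-19.0855*cos(r)^4 - 34.979*cos(r)^3 + 3.9946*cos(r)^2 + 10.2844*cos(r) + 0.3318)*sin(r)/(44.2225*cos(r)^6 - 28.994*cos(r)^5 + 61.4104*cos(r)^4 - 1.8156*cos(r)^3 + 12.654*cos(r)^2 + 10.7352*cos(r) + 1.5876)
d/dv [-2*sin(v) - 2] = -2*cos(v)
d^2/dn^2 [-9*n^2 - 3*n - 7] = -18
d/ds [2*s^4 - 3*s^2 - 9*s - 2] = 8*s^3 - 6*s - 9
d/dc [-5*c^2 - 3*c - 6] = -10*c - 3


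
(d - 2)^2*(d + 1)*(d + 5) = d^4 + 2*d^3 - 15*d^2 + 4*d + 20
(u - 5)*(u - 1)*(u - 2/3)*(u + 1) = u^4 - 17*u^3/3 + 7*u^2/3 + 17*u/3 - 10/3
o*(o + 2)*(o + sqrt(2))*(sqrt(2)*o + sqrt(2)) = sqrt(2)*o^4 + 2*o^3 + 3*sqrt(2)*o^3 + 2*sqrt(2)*o^2 + 6*o^2 + 4*o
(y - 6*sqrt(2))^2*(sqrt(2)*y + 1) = sqrt(2)*y^3 - 23*y^2 + 60*sqrt(2)*y + 72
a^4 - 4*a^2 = a^2*(a - 2)*(a + 2)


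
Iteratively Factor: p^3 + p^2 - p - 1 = (p + 1)*(p^2 - 1) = (p - 1)*(p + 1)*(p + 1)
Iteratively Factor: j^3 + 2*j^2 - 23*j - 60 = (j + 4)*(j^2 - 2*j - 15) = (j + 3)*(j + 4)*(j - 5)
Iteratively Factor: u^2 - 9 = (u + 3)*(u - 3)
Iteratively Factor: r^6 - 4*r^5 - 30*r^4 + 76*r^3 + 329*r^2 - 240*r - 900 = (r + 3)*(r^5 - 7*r^4 - 9*r^3 + 103*r^2 + 20*r - 300) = (r + 2)*(r + 3)*(r^4 - 9*r^3 + 9*r^2 + 85*r - 150) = (r + 2)*(r + 3)^2*(r^3 - 12*r^2 + 45*r - 50) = (r - 2)*(r + 2)*(r + 3)^2*(r^2 - 10*r + 25) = (r - 5)*(r - 2)*(r + 2)*(r + 3)^2*(r - 5)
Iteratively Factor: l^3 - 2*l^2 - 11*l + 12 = (l - 1)*(l^2 - l - 12) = (l - 4)*(l - 1)*(l + 3)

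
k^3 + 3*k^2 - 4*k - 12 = (k - 2)*(k + 2)*(k + 3)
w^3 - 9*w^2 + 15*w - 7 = (w - 7)*(w - 1)^2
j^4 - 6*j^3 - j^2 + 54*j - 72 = (j - 4)*(j - 3)*(j - 2)*(j + 3)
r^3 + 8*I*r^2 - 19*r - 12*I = (r + I)*(r + 3*I)*(r + 4*I)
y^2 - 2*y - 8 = (y - 4)*(y + 2)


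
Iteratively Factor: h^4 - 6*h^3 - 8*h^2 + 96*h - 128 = (h + 4)*(h^3 - 10*h^2 + 32*h - 32) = (h - 2)*(h + 4)*(h^2 - 8*h + 16) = (h - 4)*(h - 2)*(h + 4)*(h - 4)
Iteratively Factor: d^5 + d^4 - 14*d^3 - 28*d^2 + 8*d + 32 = (d + 2)*(d^4 - d^3 - 12*d^2 - 4*d + 16) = (d + 2)^2*(d^3 - 3*d^2 - 6*d + 8) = (d + 2)^3*(d^2 - 5*d + 4) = (d - 1)*(d + 2)^3*(d - 4)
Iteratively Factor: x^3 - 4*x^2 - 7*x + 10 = (x + 2)*(x^2 - 6*x + 5) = (x - 5)*(x + 2)*(x - 1)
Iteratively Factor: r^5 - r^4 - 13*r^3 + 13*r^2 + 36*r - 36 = (r + 3)*(r^4 - 4*r^3 - r^2 + 16*r - 12) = (r - 3)*(r + 3)*(r^3 - r^2 - 4*r + 4) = (r - 3)*(r + 2)*(r + 3)*(r^2 - 3*r + 2) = (r - 3)*(r - 2)*(r + 2)*(r + 3)*(r - 1)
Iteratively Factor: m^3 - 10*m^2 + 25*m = (m - 5)*(m^2 - 5*m) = (m - 5)^2*(m)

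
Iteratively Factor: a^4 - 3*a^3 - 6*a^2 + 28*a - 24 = (a - 2)*(a^3 - a^2 - 8*a + 12) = (a - 2)^2*(a^2 + a - 6) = (a - 2)^3*(a + 3)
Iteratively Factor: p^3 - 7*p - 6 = (p + 2)*(p^2 - 2*p - 3) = (p + 1)*(p + 2)*(p - 3)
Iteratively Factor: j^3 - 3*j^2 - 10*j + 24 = (j + 3)*(j^2 - 6*j + 8) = (j - 2)*(j + 3)*(j - 4)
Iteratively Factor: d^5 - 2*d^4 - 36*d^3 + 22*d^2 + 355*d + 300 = (d - 5)*(d^4 + 3*d^3 - 21*d^2 - 83*d - 60) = (d - 5)^2*(d^3 + 8*d^2 + 19*d + 12) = (d - 5)^2*(d + 3)*(d^2 + 5*d + 4) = (d - 5)^2*(d + 1)*(d + 3)*(d + 4)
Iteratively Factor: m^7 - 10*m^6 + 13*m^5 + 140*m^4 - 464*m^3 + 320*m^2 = (m - 4)*(m^6 - 6*m^5 - 11*m^4 + 96*m^3 - 80*m^2) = (m - 4)*(m - 1)*(m^5 - 5*m^4 - 16*m^3 + 80*m^2) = m*(m - 4)*(m - 1)*(m^4 - 5*m^3 - 16*m^2 + 80*m) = m*(m - 4)^2*(m - 1)*(m^3 - m^2 - 20*m) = m*(m - 4)^2*(m - 1)*(m + 4)*(m^2 - 5*m) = m*(m - 5)*(m - 4)^2*(m - 1)*(m + 4)*(m)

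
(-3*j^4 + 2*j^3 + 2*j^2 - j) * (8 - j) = 3*j^5 - 26*j^4 + 14*j^3 + 17*j^2 - 8*j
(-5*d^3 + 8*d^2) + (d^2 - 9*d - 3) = -5*d^3 + 9*d^2 - 9*d - 3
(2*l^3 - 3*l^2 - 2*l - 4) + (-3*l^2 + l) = 2*l^3 - 6*l^2 - l - 4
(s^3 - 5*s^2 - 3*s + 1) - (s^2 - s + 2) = s^3 - 6*s^2 - 2*s - 1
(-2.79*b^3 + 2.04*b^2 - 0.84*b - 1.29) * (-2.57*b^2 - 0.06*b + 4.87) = 7.1703*b^5 - 5.0754*b^4 - 11.5509*b^3 + 13.3005*b^2 - 4.0134*b - 6.2823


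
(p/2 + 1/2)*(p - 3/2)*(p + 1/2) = p^3/2 - 7*p/8 - 3/8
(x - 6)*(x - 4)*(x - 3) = x^3 - 13*x^2 + 54*x - 72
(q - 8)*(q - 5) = q^2 - 13*q + 40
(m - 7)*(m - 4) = m^2 - 11*m + 28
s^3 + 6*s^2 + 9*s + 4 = (s + 1)^2*(s + 4)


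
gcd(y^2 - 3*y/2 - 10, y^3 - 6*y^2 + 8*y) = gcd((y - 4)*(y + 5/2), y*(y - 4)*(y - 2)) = y - 4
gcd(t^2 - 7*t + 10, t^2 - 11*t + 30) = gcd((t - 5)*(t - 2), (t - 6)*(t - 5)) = t - 5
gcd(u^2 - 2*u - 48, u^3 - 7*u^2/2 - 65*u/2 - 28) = u - 8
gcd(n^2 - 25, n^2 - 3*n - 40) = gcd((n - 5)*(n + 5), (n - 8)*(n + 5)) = n + 5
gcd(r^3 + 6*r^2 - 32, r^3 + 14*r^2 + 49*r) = 1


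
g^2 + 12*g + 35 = (g + 5)*(g + 7)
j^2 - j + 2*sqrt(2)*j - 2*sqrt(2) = (j - 1)*(j + 2*sqrt(2))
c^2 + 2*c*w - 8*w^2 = (c - 2*w)*(c + 4*w)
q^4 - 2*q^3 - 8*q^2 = q^2*(q - 4)*(q + 2)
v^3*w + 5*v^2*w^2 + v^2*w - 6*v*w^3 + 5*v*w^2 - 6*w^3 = (v - w)*(v + 6*w)*(v*w + w)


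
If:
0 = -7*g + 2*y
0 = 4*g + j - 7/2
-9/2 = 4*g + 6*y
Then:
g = -9/50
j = 211/50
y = -63/100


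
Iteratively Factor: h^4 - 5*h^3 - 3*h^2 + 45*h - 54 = (h - 2)*(h^3 - 3*h^2 - 9*h + 27) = (h - 3)*(h - 2)*(h^2 - 9) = (h - 3)*(h - 2)*(h + 3)*(h - 3)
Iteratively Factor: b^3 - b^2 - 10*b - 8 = (b + 2)*(b^2 - 3*b - 4) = (b + 1)*(b + 2)*(b - 4)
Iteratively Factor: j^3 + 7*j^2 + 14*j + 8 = (j + 1)*(j^2 + 6*j + 8) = (j + 1)*(j + 2)*(j + 4)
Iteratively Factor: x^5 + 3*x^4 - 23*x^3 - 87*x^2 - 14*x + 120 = (x + 4)*(x^4 - x^3 - 19*x^2 - 11*x + 30) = (x + 3)*(x + 4)*(x^3 - 4*x^2 - 7*x + 10) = (x + 2)*(x + 3)*(x + 4)*(x^2 - 6*x + 5) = (x - 1)*(x + 2)*(x + 3)*(x + 4)*(x - 5)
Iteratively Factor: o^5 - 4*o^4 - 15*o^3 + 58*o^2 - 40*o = (o - 5)*(o^4 + o^3 - 10*o^2 + 8*o) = o*(o - 5)*(o^3 + o^2 - 10*o + 8) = o*(o - 5)*(o + 4)*(o^2 - 3*o + 2) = o*(o - 5)*(o - 1)*(o + 4)*(o - 2)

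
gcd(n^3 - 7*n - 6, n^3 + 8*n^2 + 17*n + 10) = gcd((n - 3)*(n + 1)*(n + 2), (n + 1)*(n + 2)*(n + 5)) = n^2 + 3*n + 2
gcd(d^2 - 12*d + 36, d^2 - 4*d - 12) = d - 6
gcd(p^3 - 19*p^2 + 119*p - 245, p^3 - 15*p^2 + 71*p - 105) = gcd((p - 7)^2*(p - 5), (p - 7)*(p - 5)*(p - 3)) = p^2 - 12*p + 35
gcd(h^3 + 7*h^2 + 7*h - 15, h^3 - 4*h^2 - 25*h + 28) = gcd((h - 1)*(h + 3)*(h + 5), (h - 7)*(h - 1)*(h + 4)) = h - 1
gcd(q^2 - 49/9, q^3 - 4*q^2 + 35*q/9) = q - 7/3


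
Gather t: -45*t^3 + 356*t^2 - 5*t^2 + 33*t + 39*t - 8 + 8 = -45*t^3 + 351*t^2 + 72*t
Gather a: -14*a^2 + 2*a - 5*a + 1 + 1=-14*a^2 - 3*a + 2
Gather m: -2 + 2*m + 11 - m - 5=m + 4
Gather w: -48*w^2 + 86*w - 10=-48*w^2 + 86*w - 10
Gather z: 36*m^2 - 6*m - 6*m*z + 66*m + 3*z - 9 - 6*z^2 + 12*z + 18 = 36*m^2 + 60*m - 6*z^2 + z*(15 - 6*m) + 9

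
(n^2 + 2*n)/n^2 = (n + 2)/n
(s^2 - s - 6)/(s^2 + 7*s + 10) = (s - 3)/(s + 5)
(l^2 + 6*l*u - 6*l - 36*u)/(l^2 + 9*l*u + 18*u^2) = (l - 6)/(l + 3*u)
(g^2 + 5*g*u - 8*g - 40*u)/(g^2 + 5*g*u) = (g - 8)/g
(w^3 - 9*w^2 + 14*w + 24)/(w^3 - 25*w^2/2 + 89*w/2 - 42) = 2*(w^2 - 5*w - 6)/(2*w^2 - 17*w + 21)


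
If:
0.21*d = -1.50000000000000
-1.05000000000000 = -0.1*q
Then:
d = -7.14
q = 10.50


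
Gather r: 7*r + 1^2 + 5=7*r + 6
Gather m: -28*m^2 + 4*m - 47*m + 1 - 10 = -28*m^2 - 43*m - 9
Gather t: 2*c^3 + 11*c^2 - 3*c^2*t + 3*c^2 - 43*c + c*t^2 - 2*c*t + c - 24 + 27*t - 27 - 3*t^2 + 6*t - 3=2*c^3 + 14*c^2 - 42*c + t^2*(c - 3) + t*(-3*c^2 - 2*c + 33) - 54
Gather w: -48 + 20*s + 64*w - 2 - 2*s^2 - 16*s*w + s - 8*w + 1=-2*s^2 + 21*s + w*(56 - 16*s) - 49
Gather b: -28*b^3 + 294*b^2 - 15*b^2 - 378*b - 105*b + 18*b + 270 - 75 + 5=-28*b^3 + 279*b^2 - 465*b + 200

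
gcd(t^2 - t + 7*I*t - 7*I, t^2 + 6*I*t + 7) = t + 7*I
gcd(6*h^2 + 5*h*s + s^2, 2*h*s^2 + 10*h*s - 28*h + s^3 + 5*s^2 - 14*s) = 2*h + s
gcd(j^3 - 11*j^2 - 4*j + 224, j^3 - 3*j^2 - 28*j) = j^2 - 3*j - 28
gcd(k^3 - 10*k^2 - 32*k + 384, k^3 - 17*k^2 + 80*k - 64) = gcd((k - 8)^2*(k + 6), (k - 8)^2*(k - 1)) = k^2 - 16*k + 64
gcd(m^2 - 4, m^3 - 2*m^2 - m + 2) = m - 2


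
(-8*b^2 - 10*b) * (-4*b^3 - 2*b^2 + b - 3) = 32*b^5 + 56*b^4 + 12*b^3 + 14*b^2 + 30*b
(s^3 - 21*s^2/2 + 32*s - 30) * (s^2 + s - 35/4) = s^5 - 19*s^4/2 + 51*s^3/4 + 751*s^2/8 - 310*s + 525/2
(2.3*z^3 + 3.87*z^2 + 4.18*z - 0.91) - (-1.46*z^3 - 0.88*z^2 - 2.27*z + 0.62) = 3.76*z^3 + 4.75*z^2 + 6.45*z - 1.53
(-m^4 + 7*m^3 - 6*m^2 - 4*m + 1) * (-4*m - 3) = 4*m^5 - 25*m^4 + 3*m^3 + 34*m^2 + 8*m - 3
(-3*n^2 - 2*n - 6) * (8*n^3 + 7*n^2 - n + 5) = -24*n^5 - 37*n^4 - 59*n^3 - 55*n^2 - 4*n - 30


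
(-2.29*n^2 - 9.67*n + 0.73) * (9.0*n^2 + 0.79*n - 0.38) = -20.61*n^4 - 88.8391*n^3 - 0.1991*n^2 + 4.2513*n - 0.2774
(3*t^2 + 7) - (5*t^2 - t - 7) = -2*t^2 + t + 14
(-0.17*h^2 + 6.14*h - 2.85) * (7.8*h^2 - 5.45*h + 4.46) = -1.326*h^4 + 48.8185*h^3 - 56.4512*h^2 + 42.9169*h - 12.711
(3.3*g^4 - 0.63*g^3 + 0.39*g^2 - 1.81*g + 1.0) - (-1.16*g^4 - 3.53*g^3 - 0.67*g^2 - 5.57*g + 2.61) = 4.46*g^4 + 2.9*g^3 + 1.06*g^2 + 3.76*g - 1.61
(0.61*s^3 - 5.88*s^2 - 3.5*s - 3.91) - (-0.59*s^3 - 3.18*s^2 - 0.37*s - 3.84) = 1.2*s^3 - 2.7*s^2 - 3.13*s - 0.0700000000000003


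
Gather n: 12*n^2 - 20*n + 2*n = 12*n^2 - 18*n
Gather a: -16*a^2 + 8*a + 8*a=-16*a^2 + 16*a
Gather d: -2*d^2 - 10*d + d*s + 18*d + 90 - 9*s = -2*d^2 + d*(s + 8) - 9*s + 90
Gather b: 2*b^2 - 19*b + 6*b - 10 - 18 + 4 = 2*b^2 - 13*b - 24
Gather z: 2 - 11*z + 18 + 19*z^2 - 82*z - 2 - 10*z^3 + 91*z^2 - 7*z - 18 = -10*z^3 + 110*z^2 - 100*z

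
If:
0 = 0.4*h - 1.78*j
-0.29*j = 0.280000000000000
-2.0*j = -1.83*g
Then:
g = -1.06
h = -4.30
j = -0.97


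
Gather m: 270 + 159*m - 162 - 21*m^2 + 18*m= -21*m^2 + 177*m + 108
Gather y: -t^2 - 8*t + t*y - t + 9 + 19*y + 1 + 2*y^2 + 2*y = -t^2 - 9*t + 2*y^2 + y*(t + 21) + 10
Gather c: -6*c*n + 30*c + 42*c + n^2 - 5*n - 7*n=c*(72 - 6*n) + n^2 - 12*n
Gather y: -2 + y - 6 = y - 8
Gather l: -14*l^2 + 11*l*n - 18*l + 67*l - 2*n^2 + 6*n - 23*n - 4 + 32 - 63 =-14*l^2 + l*(11*n + 49) - 2*n^2 - 17*n - 35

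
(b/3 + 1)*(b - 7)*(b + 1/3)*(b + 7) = b^4/3 + 10*b^3/9 - 16*b^2 - 490*b/9 - 49/3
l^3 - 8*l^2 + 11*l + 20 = (l - 5)*(l - 4)*(l + 1)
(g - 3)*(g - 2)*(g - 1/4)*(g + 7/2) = g^4 - 7*g^3/4 - 89*g^2/8 + 191*g/8 - 21/4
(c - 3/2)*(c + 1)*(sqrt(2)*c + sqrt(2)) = sqrt(2)*c^3 + sqrt(2)*c^2/2 - 2*sqrt(2)*c - 3*sqrt(2)/2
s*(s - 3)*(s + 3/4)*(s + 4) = s^4 + 7*s^3/4 - 45*s^2/4 - 9*s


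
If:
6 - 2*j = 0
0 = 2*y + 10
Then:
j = 3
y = -5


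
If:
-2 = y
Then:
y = -2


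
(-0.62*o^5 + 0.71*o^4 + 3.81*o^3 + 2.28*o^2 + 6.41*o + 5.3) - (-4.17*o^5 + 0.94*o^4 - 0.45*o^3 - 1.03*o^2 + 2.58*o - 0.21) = 3.55*o^5 - 0.23*o^4 + 4.26*o^3 + 3.31*o^2 + 3.83*o + 5.51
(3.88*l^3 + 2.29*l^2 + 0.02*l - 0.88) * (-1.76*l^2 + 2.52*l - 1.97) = -6.8288*l^5 + 5.7472*l^4 - 1.908*l^3 - 2.9121*l^2 - 2.257*l + 1.7336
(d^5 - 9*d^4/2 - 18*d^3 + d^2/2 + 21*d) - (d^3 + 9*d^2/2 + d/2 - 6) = d^5 - 9*d^4/2 - 19*d^3 - 4*d^2 + 41*d/2 + 6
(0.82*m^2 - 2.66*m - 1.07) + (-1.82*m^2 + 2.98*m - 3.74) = -1.0*m^2 + 0.32*m - 4.81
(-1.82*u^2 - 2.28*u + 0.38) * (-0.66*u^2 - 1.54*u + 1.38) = 1.2012*u^4 + 4.3076*u^3 + 0.7488*u^2 - 3.7316*u + 0.5244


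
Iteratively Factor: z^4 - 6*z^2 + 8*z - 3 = (z - 1)*(z^3 + z^2 - 5*z + 3) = (z - 1)^2*(z^2 + 2*z - 3) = (z - 1)^3*(z + 3)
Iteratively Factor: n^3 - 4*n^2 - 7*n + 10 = (n + 2)*(n^2 - 6*n + 5) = (n - 5)*(n + 2)*(n - 1)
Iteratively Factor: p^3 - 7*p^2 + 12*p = (p - 4)*(p^2 - 3*p) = p*(p - 4)*(p - 3)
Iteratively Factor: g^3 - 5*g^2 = (g)*(g^2 - 5*g) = g^2*(g - 5)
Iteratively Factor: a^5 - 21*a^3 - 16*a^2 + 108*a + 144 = (a + 2)*(a^4 - 2*a^3 - 17*a^2 + 18*a + 72) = (a - 3)*(a + 2)*(a^3 + a^2 - 14*a - 24) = (a - 4)*(a - 3)*(a + 2)*(a^2 + 5*a + 6) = (a - 4)*(a - 3)*(a + 2)^2*(a + 3)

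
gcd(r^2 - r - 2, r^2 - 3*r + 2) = r - 2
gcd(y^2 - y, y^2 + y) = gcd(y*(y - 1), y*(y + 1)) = y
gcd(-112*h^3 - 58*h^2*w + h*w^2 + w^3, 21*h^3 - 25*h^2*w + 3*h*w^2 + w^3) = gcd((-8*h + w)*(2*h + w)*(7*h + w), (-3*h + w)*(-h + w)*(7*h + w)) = 7*h + w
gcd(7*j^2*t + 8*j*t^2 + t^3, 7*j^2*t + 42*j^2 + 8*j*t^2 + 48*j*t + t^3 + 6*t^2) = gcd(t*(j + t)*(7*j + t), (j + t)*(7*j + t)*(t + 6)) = 7*j^2 + 8*j*t + t^2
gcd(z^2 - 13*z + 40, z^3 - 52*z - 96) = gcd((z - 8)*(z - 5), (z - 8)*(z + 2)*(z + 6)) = z - 8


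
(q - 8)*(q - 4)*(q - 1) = q^3 - 13*q^2 + 44*q - 32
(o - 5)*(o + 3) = o^2 - 2*o - 15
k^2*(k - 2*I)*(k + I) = k^4 - I*k^3 + 2*k^2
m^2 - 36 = (m - 6)*(m + 6)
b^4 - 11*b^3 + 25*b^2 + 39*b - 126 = (b - 7)*(b - 3)^2*(b + 2)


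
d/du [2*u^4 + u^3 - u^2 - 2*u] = 8*u^3 + 3*u^2 - 2*u - 2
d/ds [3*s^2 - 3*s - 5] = 6*s - 3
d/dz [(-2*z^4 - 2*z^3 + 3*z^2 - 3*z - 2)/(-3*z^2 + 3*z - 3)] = (4*z^5 - 4*z^4 + 4*z^3 + 6*z^2 - 10*z + 5)/(3*(z^4 - 2*z^3 + 3*z^2 - 2*z + 1))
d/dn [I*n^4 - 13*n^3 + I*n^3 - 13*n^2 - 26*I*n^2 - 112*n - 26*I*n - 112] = 4*I*n^3 + n^2*(-39 + 3*I) + n*(-26 - 52*I) - 112 - 26*I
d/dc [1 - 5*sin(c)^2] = -5*sin(2*c)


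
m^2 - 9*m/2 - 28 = (m - 8)*(m + 7/2)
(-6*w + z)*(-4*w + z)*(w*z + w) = 24*w^3*z + 24*w^3 - 10*w^2*z^2 - 10*w^2*z + w*z^3 + w*z^2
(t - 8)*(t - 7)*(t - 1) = t^3 - 16*t^2 + 71*t - 56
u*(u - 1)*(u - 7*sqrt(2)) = u^3 - 7*sqrt(2)*u^2 - u^2 + 7*sqrt(2)*u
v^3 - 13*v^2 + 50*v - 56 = (v - 7)*(v - 4)*(v - 2)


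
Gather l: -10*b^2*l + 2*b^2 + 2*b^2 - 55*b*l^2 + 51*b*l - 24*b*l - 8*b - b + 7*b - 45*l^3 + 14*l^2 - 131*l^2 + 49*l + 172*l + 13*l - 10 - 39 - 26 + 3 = 4*b^2 - 2*b - 45*l^3 + l^2*(-55*b - 117) + l*(-10*b^2 + 27*b + 234) - 72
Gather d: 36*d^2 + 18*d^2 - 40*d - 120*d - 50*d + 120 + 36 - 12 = 54*d^2 - 210*d + 144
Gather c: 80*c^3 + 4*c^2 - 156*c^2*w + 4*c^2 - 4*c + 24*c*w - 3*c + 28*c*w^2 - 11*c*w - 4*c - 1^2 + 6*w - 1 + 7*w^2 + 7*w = 80*c^3 + c^2*(8 - 156*w) + c*(28*w^2 + 13*w - 11) + 7*w^2 + 13*w - 2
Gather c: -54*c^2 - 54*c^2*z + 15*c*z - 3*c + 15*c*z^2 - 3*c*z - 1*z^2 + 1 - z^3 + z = c^2*(-54*z - 54) + c*(15*z^2 + 12*z - 3) - z^3 - z^2 + z + 1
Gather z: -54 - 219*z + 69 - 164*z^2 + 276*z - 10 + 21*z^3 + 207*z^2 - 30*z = 21*z^3 + 43*z^2 + 27*z + 5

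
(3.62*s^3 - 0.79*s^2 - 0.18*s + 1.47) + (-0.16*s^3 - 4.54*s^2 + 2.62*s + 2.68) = 3.46*s^3 - 5.33*s^2 + 2.44*s + 4.15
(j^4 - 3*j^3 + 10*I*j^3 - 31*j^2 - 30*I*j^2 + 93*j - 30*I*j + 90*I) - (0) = j^4 - 3*j^3 + 10*I*j^3 - 31*j^2 - 30*I*j^2 + 93*j - 30*I*j + 90*I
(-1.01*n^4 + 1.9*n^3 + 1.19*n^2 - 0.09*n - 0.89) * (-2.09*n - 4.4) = 2.1109*n^5 + 0.473000000000001*n^4 - 10.8471*n^3 - 5.0479*n^2 + 2.2561*n + 3.916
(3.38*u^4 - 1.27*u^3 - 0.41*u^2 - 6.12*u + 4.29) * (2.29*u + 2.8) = 7.7402*u^5 + 6.5557*u^4 - 4.4949*u^3 - 15.1628*u^2 - 7.3119*u + 12.012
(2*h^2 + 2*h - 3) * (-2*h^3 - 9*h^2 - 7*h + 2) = -4*h^5 - 22*h^4 - 26*h^3 + 17*h^2 + 25*h - 6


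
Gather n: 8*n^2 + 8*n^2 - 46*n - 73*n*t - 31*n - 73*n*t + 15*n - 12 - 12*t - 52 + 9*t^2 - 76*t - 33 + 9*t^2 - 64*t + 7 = 16*n^2 + n*(-146*t - 62) + 18*t^2 - 152*t - 90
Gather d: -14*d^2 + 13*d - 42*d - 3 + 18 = -14*d^2 - 29*d + 15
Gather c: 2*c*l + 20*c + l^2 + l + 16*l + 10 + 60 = c*(2*l + 20) + l^2 + 17*l + 70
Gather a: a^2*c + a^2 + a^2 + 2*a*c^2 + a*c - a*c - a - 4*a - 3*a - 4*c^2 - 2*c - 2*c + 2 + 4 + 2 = a^2*(c + 2) + a*(2*c^2 - 8) - 4*c^2 - 4*c + 8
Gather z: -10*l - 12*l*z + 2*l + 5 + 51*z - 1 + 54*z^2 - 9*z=-8*l + 54*z^2 + z*(42 - 12*l) + 4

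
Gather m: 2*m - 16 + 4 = 2*m - 12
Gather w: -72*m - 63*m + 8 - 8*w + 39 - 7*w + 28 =-135*m - 15*w + 75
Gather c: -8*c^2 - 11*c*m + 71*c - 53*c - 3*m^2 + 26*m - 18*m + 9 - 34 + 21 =-8*c^2 + c*(18 - 11*m) - 3*m^2 + 8*m - 4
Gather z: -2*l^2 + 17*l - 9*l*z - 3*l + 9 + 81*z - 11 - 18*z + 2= -2*l^2 + 14*l + z*(63 - 9*l)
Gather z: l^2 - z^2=l^2 - z^2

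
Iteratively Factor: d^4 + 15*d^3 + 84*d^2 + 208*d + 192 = (d + 4)*(d^3 + 11*d^2 + 40*d + 48) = (d + 4)^2*(d^2 + 7*d + 12) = (d + 4)^3*(d + 3)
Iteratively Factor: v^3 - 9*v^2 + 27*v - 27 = (v - 3)*(v^2 - 6*v + 9) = (v - 3)^2*(v - 3)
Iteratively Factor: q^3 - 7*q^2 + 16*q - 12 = (q - 2)*(q^2 - 5*q + 6) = (q - 2)^2*(q - 3)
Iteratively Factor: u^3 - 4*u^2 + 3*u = (u - 1)*(u^2 - 3*u) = (u - 3)*(u - 1)*(u)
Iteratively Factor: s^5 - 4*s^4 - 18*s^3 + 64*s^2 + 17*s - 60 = (s + 4)*(s^4 - 8*s^3 + 14*s^2 + 8*s - 15) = (s + 1)*(s + 4)*(s^3 - 9*s^2 + 23*s - 15) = (s - 3)*(s + 1)*(s + 4)*(s^2 - 6*s + 5) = (s - 3)*(s - 1)*(s + 1)*(s + 4)*(s - 5)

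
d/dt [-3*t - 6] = -3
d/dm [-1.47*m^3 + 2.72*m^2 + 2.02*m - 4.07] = -4.41*m^2 + 5.44*m + 2.02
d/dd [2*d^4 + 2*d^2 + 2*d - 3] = 8*d^3 + 4*d + 2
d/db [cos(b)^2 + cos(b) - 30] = -sin(b) - sin(2*b)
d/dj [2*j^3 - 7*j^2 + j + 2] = 6*j^2 - 14*j + 1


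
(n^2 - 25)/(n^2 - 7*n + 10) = (n + 5)/(n - 2)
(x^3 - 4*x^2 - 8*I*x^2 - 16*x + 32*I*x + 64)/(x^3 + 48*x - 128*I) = (x - 4)/(x + 8*I)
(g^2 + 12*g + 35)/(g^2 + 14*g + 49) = (g + 5)/(g + 7)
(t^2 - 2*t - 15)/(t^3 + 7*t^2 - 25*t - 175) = (t + 3)/(t^2 + 12*t + 35)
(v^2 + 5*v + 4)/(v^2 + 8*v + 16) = (v + 1)/(v + 4)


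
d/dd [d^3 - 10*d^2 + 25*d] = 3*d^2 - 20*d + 25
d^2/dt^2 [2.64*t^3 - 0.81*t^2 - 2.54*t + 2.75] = 15.84*t - 1.62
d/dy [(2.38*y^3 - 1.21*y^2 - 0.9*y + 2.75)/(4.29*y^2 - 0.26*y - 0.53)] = (10.2102*y^4 - 1.2376*y^3 + 0.391400000000001*y^2 - 22.3124*y + 1.192)/(18.4041*y^4 - 2.2308*y^3 - 4.4798*y^2 + 0.2756*y + 0.2809)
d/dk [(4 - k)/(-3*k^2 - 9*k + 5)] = (-3*k^2 + 24*k + 31)/(9*k^4 + 54*k^3 + 51*k^2 - 90*k + 25)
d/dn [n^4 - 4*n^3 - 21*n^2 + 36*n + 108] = 4*n^3 - 12*n^2 - 42*n + 36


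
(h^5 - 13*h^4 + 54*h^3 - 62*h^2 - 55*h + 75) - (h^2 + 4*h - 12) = h^5 - 13*h^4 + 54*h^3 - 63*h^2 - 59*h + 87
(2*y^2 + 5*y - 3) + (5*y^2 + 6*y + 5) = 7*y^2 + 11*y + 2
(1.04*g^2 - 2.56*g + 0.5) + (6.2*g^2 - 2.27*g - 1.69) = 7.24*g^2 - 4.83*g - 1.19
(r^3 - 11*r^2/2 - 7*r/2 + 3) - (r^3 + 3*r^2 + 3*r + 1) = -17*r^2/2 - 13*r/2 + 2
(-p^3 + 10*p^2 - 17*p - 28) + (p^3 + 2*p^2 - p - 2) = 12*p^2 - 18*p - 30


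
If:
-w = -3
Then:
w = 3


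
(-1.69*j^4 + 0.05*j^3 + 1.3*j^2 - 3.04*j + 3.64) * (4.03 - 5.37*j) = 9.0753*j^5 - 7.0792*j^4 - 6.7795*j^3 + 21.5638*j^2 - 31.798*j + 14.6692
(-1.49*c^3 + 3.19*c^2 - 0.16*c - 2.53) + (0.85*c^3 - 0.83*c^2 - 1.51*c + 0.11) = -0.64*c^3 + 2.36*c^2 - 1.67*c - 2.42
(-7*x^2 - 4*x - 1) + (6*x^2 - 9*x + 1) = -x^2 - 13*x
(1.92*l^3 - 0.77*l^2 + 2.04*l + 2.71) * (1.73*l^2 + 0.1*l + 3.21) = 3.3216*l^5 - 1.1401*l^4 + 9.6154*l^3 + 2.4206*l^2 + 6.8194*l + 8.6991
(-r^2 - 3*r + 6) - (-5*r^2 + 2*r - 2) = 4*r^2 - 5*r + 8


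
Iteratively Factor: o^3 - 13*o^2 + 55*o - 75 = (o - 5)*(o^2 - 8*o + 15) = (o - 5)^2*(o - 3)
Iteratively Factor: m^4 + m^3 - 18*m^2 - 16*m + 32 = (m - 1)*(m^3 + 2*m^2 - 16*m - 32) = (m - 1)*(m + 4)*(m^2 - 2*m - 8) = (m - 1)*(m + 2)*(m + 4)*(m - 4)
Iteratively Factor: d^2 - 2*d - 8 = (d + 2)*(d - 4)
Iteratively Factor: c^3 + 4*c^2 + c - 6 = (c + 3)*(c^2 + c - 2) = (c + 2)*(c + 3)*(c - 1)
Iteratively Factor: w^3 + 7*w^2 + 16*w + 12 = (w + 2)*(w^2 + 5*w + 6) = (w + 2)*(w + 3)*(w + 2)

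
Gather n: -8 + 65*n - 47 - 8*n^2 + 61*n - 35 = -8*n^2 + 126*n - 90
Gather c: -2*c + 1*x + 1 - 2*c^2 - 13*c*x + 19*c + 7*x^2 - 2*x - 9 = -2*c^2 + c*(17 - 13*x) + 7*x^2 - x - 8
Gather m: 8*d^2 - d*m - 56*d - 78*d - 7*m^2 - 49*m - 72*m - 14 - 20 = 8*d^2 - 134*d - 7*m^2 + m*(-d - 121) - 34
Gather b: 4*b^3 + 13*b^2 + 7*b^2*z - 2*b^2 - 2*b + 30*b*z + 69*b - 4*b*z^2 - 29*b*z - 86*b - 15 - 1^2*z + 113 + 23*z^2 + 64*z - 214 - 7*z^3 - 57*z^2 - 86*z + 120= 4*b^3 + b^2*(7*z + 11) + b*(-4*z^2 + z - 19) - 7*z^3 - 34*z^2 - 23*z + 4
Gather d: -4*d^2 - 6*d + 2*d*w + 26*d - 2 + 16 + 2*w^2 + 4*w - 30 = -4*d^2 + d*(2*w + 20) + 2*w^2 + 4*w - 16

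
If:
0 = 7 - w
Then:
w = 7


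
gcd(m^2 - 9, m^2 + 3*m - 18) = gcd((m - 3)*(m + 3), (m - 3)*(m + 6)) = m - 3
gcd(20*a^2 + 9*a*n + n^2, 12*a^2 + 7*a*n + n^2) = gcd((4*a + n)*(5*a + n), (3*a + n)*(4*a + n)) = 4*a + n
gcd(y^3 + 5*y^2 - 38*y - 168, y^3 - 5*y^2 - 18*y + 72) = y^2 - 2*y - 24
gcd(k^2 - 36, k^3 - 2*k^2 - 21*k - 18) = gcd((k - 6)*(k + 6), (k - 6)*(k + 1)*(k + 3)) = k - 6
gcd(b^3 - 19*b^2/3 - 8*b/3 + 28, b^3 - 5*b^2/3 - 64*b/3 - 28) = b^2 - 4*b - 12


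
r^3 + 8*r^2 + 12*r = r*(r + 2)*(r + 6)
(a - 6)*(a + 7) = a^2 + a - 42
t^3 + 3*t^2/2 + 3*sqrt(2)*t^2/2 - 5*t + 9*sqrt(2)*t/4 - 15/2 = (t + 3/2)*(t - sqrt(2))*(t + 5*sqrt(2)/2)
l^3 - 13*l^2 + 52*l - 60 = (l - 6)*(l - 5)*(l - 2)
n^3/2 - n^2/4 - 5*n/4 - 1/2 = (n/2 + 1/4)*(n - 2)*(n + 1)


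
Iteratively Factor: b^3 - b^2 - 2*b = (b)*(b^2 - b - 2) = b*(b - 2)*(b + 1)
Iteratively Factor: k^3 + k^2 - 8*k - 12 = (k + 2)*(k^2 - k - 6) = (k - 3)*(k + 2)*(k + 2)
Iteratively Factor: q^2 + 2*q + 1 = (q + 1)*(q + 1)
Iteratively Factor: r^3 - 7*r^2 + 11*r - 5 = (r - 5)*(r^2 - 2*r + 1) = (r - 5)*(r - 1)*(r - 1)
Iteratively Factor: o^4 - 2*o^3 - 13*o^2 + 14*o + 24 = (o + 1)*(o^3 - 3*o^2 - 10*o + 24) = (o - 2)*(o + 1)*(o^2 - o - 12) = (o - 2)*(o + 1)*(o + 3)*(o - 4)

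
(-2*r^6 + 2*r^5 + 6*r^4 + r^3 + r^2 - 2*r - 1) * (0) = 0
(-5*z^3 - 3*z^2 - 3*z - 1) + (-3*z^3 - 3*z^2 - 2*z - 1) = -8*z^3 - 6*z^2 - 5*z - 2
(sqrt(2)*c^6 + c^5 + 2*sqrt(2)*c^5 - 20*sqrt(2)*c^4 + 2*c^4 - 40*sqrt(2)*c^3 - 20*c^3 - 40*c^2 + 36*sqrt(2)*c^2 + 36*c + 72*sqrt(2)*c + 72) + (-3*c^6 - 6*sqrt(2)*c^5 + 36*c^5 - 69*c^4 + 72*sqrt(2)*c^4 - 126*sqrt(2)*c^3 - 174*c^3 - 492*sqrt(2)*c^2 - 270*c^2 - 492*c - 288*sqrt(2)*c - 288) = -3*c^6 + sqrt(2)*c^6 - 4*sqrt(2)*c^5 + 37*c^5 - 67*c^4 + 52*sqrt(2)*c^4 - 166*sqrt(2)*c^3 - 194*c^3 - 456*sqrt(2)*c^2 - 310*c^2 - 456*c - 216*sqrt(2)*c - 216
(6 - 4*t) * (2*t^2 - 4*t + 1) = -8*t^3 + 28*t^2 - 28*t + 6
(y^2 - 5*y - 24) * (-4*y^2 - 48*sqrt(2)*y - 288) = -4*y^4 - 48*sqrt(2)*y^3 + 20*y^3 - 192*y^2 + 240*sqrt(2)*y^2 + 1440*y + 1152*sqrt(2)*y + 6912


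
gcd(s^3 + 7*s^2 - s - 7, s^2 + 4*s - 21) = s + 7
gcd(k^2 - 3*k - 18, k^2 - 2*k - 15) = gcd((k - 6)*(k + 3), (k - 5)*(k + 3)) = k + 3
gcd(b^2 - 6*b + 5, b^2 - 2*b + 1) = b - 1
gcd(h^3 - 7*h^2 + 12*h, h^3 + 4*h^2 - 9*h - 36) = h - 3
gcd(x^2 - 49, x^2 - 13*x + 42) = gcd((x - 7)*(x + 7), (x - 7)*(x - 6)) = x - 7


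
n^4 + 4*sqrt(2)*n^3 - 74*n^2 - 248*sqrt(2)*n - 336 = (n - 6*sqrt(2))*(n + sqrt(2))*(n + 2*sqrt(2))*(n + 7*sqrt(2))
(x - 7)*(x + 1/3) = x^2 - 20*x/3 - 7/3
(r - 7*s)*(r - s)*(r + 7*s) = r^3 - r^2*s - 49*r*s^2 + 49*s^3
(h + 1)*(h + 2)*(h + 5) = h^3 + 8*h^2 + 17*h + 10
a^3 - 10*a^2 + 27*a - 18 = (a - 6)*(a - 3)*(a - 1)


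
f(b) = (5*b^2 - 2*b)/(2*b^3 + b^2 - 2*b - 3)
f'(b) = (10*b - 2)/(2*b^3 + b^2 - 2*b - 3) + (5*b^2 - 2*b)*(-6*b^2 - 2*b + 2)/(2*b^3 + b^2 - 2*b - 3)^2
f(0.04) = 0.02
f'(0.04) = 0.51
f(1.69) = 1.78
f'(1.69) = -2.94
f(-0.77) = -2.53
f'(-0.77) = 5.42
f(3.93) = 0.55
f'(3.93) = -0.13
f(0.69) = -0.31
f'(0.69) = -1.72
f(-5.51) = -0.55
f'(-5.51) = -0.12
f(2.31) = 0.99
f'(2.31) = -0.58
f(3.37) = 0.64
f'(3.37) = -0.19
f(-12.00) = -0.23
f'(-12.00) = -0.02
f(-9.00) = -0.31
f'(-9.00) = -0.04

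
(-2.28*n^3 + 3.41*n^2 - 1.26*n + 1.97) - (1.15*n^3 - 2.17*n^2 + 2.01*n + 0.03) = -3.43*n^3 + 5.58*n^2 - 3.27*n + 1.94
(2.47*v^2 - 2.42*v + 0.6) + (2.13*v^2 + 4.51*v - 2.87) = 4.6*v^2 + 2.09*v - 2.27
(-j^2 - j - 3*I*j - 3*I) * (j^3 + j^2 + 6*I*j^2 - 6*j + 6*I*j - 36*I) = -j^5 - 2*j^4 - 9*I*j^4 + 23*j^3 - 18*I*j^3 + 42*j^2 + 45*I*j^2 - 90*j + 54*I*j - 108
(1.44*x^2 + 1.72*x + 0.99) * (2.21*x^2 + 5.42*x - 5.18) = 3.1824*x^4 + 11.606*x^3 + 4.0511*x^2 - 3.5438*x - 5.1282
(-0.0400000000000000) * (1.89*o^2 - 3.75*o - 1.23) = -0.0756*o^2 + 0.15*o + 0.0492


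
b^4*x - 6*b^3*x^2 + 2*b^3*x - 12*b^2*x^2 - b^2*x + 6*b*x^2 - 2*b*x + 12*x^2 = (b - 1)*(b + 2)*(b - 6*x)*(b*x + x)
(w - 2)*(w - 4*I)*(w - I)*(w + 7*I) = w^4 - 2*w^3 + 2*I*w^3 + 31*w^2 - 4*I*w^2 - 62*w - 28*I*w + 56*I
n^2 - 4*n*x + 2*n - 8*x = (n + 2)*(n - 4*x)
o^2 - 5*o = o*(o - 5)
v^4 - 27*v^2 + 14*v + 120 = (v - 4)*(v - 3)*(v + 2)*(v + 5)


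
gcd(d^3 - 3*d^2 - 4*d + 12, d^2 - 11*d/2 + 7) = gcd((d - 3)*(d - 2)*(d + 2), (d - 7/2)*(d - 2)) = d - 2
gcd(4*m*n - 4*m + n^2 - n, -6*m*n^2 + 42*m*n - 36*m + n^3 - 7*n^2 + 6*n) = n - 1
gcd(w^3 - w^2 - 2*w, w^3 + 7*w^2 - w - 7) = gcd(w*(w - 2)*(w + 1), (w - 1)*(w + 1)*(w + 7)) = w + 1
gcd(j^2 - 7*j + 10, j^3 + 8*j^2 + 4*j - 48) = j - 2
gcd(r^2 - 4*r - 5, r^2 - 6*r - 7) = r + 1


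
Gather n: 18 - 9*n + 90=108 - 9*n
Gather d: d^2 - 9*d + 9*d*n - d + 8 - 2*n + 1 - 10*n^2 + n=d^2 + d*(9*n - 10) - 10*n^2 - n + 9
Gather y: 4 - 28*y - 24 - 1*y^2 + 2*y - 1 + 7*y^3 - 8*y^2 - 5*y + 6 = 7*y^3 - 9*y^2 - 31*y - 15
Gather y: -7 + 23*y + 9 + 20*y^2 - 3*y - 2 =20*y^2 + 20*y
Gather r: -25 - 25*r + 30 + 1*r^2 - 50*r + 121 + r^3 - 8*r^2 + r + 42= r^3 - 7*r^2 - 74*r + 168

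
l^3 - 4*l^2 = l^2*(l - 4)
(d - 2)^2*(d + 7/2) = d^3 - d^2/2 - 10*d + 14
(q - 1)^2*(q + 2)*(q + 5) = q^4 + 5*q^3 - 3*q^2 - 13*q + 10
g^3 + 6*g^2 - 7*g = g*(g - 1)*(g + 7)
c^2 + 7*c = c*(c + 7)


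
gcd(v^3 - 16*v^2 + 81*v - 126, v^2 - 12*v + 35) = v - 7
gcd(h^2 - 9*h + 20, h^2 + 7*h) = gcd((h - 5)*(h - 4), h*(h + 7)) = 1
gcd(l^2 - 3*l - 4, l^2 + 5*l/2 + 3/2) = l + 1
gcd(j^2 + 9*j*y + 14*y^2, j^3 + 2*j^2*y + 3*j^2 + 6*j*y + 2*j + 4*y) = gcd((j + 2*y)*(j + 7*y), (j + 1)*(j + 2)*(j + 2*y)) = j + 2*y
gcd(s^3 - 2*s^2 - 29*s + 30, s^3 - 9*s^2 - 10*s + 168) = s - 6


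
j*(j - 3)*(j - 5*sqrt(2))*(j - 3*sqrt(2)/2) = j^4 - 13*sqrt(2)*j^3/2 - 3*j^3 + 15*j^2 + 39*sqrt(2)*j^2/2 - 45*j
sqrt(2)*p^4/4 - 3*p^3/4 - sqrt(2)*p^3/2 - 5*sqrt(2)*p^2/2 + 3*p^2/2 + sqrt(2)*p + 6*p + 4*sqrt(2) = (p/2 + 1)*(p - 4)*(p - 2*sqrt(2))*(sqrt(2)*p/2 + 1/2)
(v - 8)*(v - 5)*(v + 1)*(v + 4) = v^4 - 8*v^3 - 21*v^2 + 148*v + 160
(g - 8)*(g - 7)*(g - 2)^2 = g^4 - 19*g^3 + 120*g^2 - 284*g + 224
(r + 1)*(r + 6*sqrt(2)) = r^2 + r + 6*sqrt(2)*r + 6*sqrt(2)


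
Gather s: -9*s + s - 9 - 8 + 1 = -8*s - 16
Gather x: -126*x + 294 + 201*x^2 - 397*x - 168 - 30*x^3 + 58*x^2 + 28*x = -30*x^3 + 259*x^2 - 495*x + 126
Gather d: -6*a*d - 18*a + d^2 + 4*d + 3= -18*a + d^2 + d*(4 - 6*a) + 3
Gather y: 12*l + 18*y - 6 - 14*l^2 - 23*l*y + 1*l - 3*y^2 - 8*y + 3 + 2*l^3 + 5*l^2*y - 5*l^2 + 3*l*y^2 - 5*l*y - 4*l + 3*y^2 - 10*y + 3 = 2*l^3 - 19*l^2 + 3*l*y^2 + 9*l + y*(5*l^2 - 28*l)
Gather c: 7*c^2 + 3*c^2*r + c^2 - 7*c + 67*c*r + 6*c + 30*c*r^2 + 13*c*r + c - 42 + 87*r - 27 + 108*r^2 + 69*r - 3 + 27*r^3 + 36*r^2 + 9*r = c^2*(3*r + 8) + c*(30*r^2 + 80*r) + 27*r^3 + 144*r^2 + 165*r - 72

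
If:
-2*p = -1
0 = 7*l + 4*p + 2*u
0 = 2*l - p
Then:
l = 1/4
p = 1/2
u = -15/8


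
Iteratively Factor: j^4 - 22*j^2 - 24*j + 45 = (j - 1)*(j^3 + j^2 - 21*j - 45) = (j - 1)*(j + 3)*(j^2 - 2*j - 15) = (j - 1)*(j + 3)^2*(j - 5)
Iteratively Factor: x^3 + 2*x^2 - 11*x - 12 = (x + 1)*(x^2 + x - 12) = (x + 1)*(x + 4)*(x - 3)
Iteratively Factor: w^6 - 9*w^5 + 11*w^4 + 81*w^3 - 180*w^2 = (w - 4)*(w^5 - 5*w^4 - 9*w^3 + 45*w^2) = w*(w - 4)*(w^4 - 5*w^3 - 9*w^2 + 45*w) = w*(w - 5)*(w - 4)*(w^3 - 9*w) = w*(w - 5)*(w - 4)*(w - 3)*(w^2 + 3*w) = w^2*(w - 5)*(w - 4)*(w - 3)*(w + 3)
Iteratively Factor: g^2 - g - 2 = (g - 2)*(g + 1)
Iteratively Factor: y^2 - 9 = (y + 3)*(y - 3)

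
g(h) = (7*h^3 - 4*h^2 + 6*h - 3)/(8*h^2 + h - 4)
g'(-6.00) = 0.83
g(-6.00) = -6.10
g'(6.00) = 0.85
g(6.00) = 4.83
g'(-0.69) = -171.09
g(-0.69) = 12.87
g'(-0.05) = -1.56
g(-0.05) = 0.82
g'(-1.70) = -0.50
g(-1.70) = -3.40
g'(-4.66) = 0.79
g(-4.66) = -5.01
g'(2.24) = 0.71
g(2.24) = 1.80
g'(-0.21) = -2.95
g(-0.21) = 1.17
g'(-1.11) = -9.39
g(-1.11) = -5.09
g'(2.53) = 0.74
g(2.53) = 2.01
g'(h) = (-16*h - 1)*(7*h^3 - 4*h^2 + 6*h - 3)/(8*h^2 + h - 4)^2 + (21*h^2 - 8*h + 6)/(8*h^2 + h - 4)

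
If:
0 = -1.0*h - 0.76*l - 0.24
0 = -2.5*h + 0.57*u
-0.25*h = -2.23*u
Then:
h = 0.00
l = -0.32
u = 0.00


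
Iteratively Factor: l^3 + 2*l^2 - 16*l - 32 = (l + 2)*(l^2 - 16) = (l - 4)*(l + 2)*(l + 4)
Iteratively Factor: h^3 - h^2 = (h)*(h^2 - h) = h*(h - 1)*(h)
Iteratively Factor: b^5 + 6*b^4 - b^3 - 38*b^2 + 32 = (b - 2)*(b^4 + 8*b^3 + 15*b^2 - 8*b - 16) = (b - 2)*(b - 1)*(b^3 + 9*b^2 + 24*b + 16) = (b - 2)*(b - 1)*(b + 4)*(b^2 + 5*b + 4) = (b - 2)*(b - 1)*(b + 4)^2*(b + 1)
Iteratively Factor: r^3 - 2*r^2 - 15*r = (r)*(r^2 - 2*r - 15) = r*(r - 5)*(r + 3)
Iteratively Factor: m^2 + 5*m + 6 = (m + 3)*(m + 2)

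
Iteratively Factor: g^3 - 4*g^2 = (g - 4)*(g^2) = g*(g - 4)*(g)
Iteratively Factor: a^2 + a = (a + 1)*(a)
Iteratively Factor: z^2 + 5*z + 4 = (z + 1)*(z + 4)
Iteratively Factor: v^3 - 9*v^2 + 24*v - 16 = (v - 4)*(v^2 - 5*v + 4) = (v - 4)^2*(v - 1)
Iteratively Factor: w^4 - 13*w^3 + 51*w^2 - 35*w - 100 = (w - 4)*(w^3 - 9*w^2 + 15*w + 25) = (w - 5)*(w - 4)*(w^2 - 4*w - 5) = (w - 5)^2*(w - 4)*(w + 1)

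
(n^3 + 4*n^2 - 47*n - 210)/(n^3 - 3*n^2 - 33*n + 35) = (n + 6)/(n - 1)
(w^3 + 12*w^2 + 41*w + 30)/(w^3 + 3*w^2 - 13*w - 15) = (w + 6)/(w - 3)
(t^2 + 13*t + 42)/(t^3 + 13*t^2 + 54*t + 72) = (t + 7)/(t^2 + 7*t + 12)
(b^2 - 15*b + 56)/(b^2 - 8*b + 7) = (b - 8)/(b - 1)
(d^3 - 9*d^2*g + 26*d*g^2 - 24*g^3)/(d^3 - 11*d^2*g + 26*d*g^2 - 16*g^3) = (d^2 - 7*d*g + 12*g^2)/(d^2 - 9*d*g + 8*g^2)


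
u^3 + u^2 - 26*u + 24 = (u - 4)*(u - 1)*(u + 6)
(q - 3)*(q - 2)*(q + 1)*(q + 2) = q^4 - 2*q^3 - 7*q^2 + 8*q + 12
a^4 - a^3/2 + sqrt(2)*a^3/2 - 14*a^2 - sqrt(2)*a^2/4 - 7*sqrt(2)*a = a*(a - 4)*(a + 7/2)*(a + sqrt(2)/2)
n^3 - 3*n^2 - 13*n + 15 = (n - 5)*(n - 1)*(n + 3)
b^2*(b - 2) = b^3 - 2*b^2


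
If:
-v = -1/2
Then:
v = 1/2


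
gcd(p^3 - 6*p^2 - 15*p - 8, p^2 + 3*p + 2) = p + 1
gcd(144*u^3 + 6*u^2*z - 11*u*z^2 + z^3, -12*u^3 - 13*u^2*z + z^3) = 3*u + z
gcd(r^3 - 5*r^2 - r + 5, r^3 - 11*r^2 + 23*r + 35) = r^2 - 4*r - 5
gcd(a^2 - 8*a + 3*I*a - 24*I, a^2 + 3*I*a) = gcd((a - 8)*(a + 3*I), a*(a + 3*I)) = a + 3*I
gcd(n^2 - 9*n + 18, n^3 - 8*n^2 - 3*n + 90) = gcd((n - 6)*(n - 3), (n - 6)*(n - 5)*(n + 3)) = n - 6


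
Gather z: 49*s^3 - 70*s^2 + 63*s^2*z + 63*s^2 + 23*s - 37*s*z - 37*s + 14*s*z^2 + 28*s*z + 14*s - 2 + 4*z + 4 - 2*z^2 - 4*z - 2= 49*s^3 - 7*s^2 + z^2*(14*s - 2) + z*(63*s^2 - 9*s)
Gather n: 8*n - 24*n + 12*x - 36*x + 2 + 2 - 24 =-16*n - 24*x - 20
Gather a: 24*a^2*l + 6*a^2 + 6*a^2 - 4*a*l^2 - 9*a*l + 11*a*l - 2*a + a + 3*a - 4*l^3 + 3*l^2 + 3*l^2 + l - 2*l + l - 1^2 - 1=a^2*(24*l + 12) + a*(-4*l^2 + 2*l + 2) - 4*l^3 + 6*l^2 - 2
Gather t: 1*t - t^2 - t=-t^2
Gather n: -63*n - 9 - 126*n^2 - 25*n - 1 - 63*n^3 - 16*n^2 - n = -63*n^3 - 142*n^2 - 89*n - 10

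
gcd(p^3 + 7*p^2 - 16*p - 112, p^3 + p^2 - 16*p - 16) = p^2 - 16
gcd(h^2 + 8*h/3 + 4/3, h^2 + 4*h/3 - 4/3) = h + 2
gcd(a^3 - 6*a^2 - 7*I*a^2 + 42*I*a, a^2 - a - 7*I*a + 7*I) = a - 7*I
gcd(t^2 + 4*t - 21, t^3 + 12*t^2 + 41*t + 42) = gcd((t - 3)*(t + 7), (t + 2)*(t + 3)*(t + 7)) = t + 7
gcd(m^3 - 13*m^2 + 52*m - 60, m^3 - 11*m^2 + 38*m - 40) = m^2 - 7*m + 10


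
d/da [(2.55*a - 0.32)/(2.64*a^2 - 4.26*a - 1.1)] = (-6.732*a^2 + 1.6896*a - 4.1682)/(6.9696*a^4 - 22.4928*a^3 + 12.3396*a^2 + 9.372*a + 1.21)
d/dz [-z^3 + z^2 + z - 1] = -3*z^2 + 2*z + 1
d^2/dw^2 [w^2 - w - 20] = 2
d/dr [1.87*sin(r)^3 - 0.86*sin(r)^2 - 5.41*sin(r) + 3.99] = (5.61*sin(r)^2 - 1.72*sin(r) - 5.41)*cos(r)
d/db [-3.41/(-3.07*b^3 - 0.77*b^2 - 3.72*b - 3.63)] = (-31.4061*b^2 - 5.2514*b - 12.6852)/(3.07*b^3 + 0.77*b^2 + 3.72*b + 3.63)^2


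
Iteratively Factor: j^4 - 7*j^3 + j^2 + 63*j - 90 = (j + 3)*(j^3 - 10*j^2 + 31*j - 30) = (j - 2)*(j + 3)*(j^2 - 8*j + 15) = (j - 3)*(j - 2)*(j + 3)*(j - 5)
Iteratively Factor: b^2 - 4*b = (b - 4)*(b)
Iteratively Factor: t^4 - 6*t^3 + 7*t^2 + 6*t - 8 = (t - 4)*(t^3 - 2*t^2 - t + 2) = (t - 4)*(t - 2)*(t^2 - 1) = (t - 4)*(t - 2)*(t - 1)*(t + 1)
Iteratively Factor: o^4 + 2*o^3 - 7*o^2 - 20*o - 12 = (o + 2)*(o^3 - 7*o - 6) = (o + 1)*(o + 2)*(o^2 - o - 6) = (o + 1)*(o + 2)^2*(o - 3)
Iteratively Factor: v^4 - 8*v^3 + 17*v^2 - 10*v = (v - 2)*(v^3 - 6*v^2 + 5*v) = (v - 2)*(v - 1)*(v^2 - 5*v) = v*(v - 2)*(v - 1)*(v - 5)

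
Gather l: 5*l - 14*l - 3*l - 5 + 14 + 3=12 - 12*l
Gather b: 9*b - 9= 9*b - 9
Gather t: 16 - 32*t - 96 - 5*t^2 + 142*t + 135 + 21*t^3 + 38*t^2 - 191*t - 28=21*t^3 + 33*t^2 - 81*t + 27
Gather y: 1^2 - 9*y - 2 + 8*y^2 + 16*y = 8*y^2 + 7*y - 1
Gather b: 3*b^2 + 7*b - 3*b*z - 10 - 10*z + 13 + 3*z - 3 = 3*b^2 + b*(7 - 3*z) - 7*z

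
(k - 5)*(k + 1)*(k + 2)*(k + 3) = k^4 + k^3 - 19*k^2 - 49*k - 30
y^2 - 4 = (y - 2)*(y + 2)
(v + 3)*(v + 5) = v^2 + 8*v + 15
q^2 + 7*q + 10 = (q + 2)*(q + 5)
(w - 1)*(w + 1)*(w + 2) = w^3 + 2*w^2 - w - 2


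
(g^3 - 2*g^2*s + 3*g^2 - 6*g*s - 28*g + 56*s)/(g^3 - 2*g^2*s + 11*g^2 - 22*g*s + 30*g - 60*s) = (g^2 + 3*g - 28)/(g^2 + 11*g + 30)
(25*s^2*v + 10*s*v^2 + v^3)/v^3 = 25*s^2/v^2 + 10*s/v + 1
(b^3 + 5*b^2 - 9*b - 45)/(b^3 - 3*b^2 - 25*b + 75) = (b + 3)/(b - 5)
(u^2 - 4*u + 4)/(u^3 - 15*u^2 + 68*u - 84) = (u - 2)/(u^2 - 13*u + 42)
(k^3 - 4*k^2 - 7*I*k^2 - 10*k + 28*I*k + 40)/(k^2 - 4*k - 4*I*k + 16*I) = (k^2 - 7*I*k - 10)/(k - 4*I)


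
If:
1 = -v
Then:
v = -1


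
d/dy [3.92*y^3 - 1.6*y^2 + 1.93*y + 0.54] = 11.76*y^2 - 3.2*y + 1.93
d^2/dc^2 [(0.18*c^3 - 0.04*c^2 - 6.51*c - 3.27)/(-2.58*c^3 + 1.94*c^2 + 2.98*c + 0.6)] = (3.5527136788005e-15*c^7 - 1.26936000000001*c^6 + 251.695512*c^5 + 64.19556*c^4 - 115.140544*c^3 + 41.7147840000001*c^2 + 97.944264*c + 27.214296)/(17.173512*c^9 - 38.740248*c^8 - 30.377952*c^7 + 70.210072*c^6 + 53.106432*c^5 - 30.780168*c^4 - 44.489512*c^3 - 18.07992*c^2 - 3.2184*c - 0.216)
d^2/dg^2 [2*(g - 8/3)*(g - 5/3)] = 4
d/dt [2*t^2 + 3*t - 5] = 4*t + 3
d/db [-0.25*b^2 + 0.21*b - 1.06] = 0.21 - 0.5*b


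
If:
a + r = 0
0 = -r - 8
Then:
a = 8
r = -8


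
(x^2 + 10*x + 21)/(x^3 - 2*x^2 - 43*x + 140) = (x + 3)/(x^2 - 9*x + 20)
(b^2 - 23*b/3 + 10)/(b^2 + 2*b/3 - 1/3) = (3*b^2 - 23*b + 30)/(3*b^2 + 2*b - 1)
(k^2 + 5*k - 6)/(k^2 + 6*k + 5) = (k^2 + 5*k - 6)/(k^2 + 6*k + 5)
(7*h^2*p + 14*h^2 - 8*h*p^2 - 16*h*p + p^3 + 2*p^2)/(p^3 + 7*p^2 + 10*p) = (7*h^2 - 8*h*p + p^2)/(p*(p + 5))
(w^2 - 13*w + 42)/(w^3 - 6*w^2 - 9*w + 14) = (w - 6)/(w^2 + w - 2)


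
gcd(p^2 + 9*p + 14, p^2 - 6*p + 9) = 1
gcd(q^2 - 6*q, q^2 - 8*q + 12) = q - 6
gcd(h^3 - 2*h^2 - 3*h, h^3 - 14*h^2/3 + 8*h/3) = h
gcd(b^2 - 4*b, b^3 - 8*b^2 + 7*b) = b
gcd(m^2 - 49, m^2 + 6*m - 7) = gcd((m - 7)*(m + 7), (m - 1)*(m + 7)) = m + 7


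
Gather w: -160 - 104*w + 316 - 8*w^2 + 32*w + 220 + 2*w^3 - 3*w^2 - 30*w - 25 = 2*w^3 - 11*w^2 - 102*w + 351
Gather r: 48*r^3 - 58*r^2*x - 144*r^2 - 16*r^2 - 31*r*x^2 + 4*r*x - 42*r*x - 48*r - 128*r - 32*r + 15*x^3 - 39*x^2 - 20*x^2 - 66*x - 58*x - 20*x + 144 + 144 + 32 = 48*r^3 + r^2*(-58*x - 160) + r*(-31*x^2 - 38*x - 208) + 15*x^3 - 59*x^2 - 144*x + 320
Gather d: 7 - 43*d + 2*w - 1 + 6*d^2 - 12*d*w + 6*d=6*d^2 + d*(-12*w - 37) + 2*w + 6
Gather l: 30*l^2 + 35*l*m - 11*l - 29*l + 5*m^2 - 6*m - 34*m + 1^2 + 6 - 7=30*l^2 + l*(35*m - 40) + 5*m^2 - 40*m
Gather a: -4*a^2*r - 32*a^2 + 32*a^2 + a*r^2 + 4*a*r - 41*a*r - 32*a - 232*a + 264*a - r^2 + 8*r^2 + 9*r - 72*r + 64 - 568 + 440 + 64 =-4*a^2*r + a*(r^2 - 37*r) + 7*r^2 - 63*r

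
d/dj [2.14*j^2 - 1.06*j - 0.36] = 4.28*j - 1.06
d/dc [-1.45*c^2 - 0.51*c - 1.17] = -2.9*c - 0.51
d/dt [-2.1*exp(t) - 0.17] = -2.1*exp(t)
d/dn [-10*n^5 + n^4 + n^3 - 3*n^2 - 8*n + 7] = -50*n^4 + 4*n^3 + 3*n^2 - 6*n - 8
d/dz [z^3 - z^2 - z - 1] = 3*z^2 - 2*z - 1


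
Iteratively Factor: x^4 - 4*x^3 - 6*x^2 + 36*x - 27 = (x - 3)*(x^3 - x^2 - 9*x + 9) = (x - 3)*(x - 1)*(x^2 - 9) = (x - 3)*(x - 1)*(x + 3)*(x - 3)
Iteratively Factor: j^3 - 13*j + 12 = (j - 3)*(j^2 + 3*j - 4) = (j - 3)*(j - 1)*(j + 4)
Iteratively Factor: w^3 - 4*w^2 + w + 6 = (w - 2)*(w^2 - 2*w - 3) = (w - 3)*(w - 2)*(w + 1)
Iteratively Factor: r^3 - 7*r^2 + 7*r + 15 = (r + 1)*(r^2 - 8*r + 15) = (r - 5)*(r + 1)*(r - 3)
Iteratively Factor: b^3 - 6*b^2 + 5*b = (b - 5)*(b^2 - b) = (b - 5)*(b - 1)*(b)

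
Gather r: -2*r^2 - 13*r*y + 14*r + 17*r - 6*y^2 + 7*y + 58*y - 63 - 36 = -2*r^2 + r*(31 - 13*y) - 6*y^2 + 65*y - 99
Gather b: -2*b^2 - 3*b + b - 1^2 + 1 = -2*b^2 - 2*b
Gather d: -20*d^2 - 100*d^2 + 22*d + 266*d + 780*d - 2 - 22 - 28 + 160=-120*d^2 + 1068*d + 108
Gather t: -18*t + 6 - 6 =-18*t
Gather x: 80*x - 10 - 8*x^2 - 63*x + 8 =-8*x^2 + 17*x - 2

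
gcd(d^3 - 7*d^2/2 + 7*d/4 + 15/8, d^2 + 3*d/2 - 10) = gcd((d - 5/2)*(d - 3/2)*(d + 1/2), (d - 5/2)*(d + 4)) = d - 5/2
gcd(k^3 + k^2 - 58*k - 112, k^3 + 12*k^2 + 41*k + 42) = k^2 + 9*k + 14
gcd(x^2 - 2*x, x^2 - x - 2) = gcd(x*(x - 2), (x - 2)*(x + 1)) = x - 2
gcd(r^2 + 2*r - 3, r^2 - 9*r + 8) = r - 1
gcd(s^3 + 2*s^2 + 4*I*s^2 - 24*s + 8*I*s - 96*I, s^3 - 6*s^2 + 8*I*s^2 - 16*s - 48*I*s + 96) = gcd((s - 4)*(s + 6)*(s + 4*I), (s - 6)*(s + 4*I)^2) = s + 4*I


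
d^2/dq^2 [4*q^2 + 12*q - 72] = 8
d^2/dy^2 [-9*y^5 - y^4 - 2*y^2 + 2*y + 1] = -180*y^3 - 12*y^2 - 4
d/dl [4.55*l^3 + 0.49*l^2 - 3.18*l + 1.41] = 13.65*l^2 + 0.98*l - 3.18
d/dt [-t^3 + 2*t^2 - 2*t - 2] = -3*t^2 + 4*t - 2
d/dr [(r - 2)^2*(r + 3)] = (r - 2)*(3*r + 4)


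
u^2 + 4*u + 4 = (u + 2)^2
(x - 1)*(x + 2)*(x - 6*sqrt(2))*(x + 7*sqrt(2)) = x^4 + x^3 + sqrt(2)*x^3 - 86*x^2 + sqrt(2)*x^2 - 84*x - 2*sqrt(2)*x + 168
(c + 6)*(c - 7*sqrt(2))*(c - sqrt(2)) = c^3 - 8*sqrt(2)*c^2 + 6*c^2 - 48*sqrt(2)*c + 14*c + 84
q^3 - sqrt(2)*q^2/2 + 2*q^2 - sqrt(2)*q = q*(q + 2)*(q - sqrt(2)/2)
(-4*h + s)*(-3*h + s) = 12*h^2 - 7*h*s + s^2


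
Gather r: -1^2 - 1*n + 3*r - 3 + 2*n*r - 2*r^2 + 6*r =-n - 2*r^2 + r*(2*n + 9) - 4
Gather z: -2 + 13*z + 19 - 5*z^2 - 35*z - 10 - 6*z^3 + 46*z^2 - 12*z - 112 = -6*z^3 + 41*z^2 - 34*z - 105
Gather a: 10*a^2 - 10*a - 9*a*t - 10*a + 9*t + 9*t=10*a^2 + a*(-9*t - 20) + 18*t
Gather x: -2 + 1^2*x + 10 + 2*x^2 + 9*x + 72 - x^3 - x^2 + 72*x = -x^3 + x^2 + 82*x + 80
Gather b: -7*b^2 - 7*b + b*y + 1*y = -7*b^2 + b*(y - 7) + y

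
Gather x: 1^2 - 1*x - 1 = -x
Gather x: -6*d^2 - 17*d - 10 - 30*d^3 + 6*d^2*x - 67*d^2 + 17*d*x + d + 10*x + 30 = -30*d^3 - 73*d^2 - 16*d + x*(6*d^2 + 17*d + 10) + 20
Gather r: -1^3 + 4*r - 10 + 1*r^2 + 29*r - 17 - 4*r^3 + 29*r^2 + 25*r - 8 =-4*r^3 + 30*r^2 + 58*r - 36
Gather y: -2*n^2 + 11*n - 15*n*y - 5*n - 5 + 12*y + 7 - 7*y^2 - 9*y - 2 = -2*n^2 + 6*n - 7*y^2 + y*(3 - 15*n)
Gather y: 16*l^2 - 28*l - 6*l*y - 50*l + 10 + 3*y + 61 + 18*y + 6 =16*l^2 - 78*l + y*(21 - 6*l) + 77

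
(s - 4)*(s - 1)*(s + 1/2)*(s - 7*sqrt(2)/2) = s^4 - 7*sqrt(2)*s^3/2 - 9*s^3/2 + 3*s^2/2 + 63*sqrt(2)*s^2/4 - 21*sqrt(2)*s/4 + 2*s - 7*sqrt(2)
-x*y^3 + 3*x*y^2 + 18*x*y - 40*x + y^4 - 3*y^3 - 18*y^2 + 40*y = (-x + y)*(y - 5)*(y - 2)*(y + 4)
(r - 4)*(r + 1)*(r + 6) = r^3 + 3*r^2 - 22*r - 24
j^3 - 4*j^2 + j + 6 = (j - 3)*(j - 2)*(j + 1)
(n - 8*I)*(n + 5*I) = n^2 - 3*I*n + 40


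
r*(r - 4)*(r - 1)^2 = r^4 - 6*r^3 + 9*r^2 - 4*r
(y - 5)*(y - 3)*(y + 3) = y^3 - 5*y^2 - 9*y + 45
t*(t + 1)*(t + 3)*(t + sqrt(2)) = t^4 + sqrt(2)*t^3 + 4*t^3 + 3*t^2 + 4*sqrt(2)*t^2 + 3*sqrt(2)*t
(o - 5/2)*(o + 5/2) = o^2 - 25/4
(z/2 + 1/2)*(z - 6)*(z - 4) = z^3/2 - 9*z^2/2 + 7*z + 12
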